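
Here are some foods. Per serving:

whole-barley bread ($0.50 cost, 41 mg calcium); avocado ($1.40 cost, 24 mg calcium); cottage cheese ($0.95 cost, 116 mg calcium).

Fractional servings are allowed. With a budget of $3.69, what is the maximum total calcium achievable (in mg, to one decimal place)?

450.6 mg

Calcium per dollar: cottage cheese 122.1, whole-barley bread 82, avocado 17.14.
With no serving limits, spend the whole cost allowance on cottage cheese: $3.69 / $0.95 × 116 mg = 450.6 mg.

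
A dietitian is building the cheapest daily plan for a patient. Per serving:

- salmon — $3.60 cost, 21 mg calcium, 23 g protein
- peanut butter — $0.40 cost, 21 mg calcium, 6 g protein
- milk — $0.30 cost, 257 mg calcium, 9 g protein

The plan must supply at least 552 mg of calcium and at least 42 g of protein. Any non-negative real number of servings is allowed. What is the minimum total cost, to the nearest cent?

salmon only: max(552/21, 42/23) = 26.29 servings → $94.63.
peanut butter only: max(552/21, 42/6) = 26.29 servings → $10.51.
milk only: max(552/257, 42/9) = 4.667 servings → $1.40.
salmon + peanut butter with both targets exact would need a negative amount; discard.
salmon + milk with both tight: 1.018 servings and 2.065 servings → $4.28.
peanut butter + milk with both tight: 4.306 servings and 1.796 servings → $2.26.
So the least-cost plan costs $1.40.

$1.40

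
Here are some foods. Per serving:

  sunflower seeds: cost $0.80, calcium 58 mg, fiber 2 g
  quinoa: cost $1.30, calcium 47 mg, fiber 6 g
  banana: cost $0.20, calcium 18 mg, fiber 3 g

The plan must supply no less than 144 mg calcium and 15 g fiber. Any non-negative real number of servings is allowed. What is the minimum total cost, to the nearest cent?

$1.60

An LP optimum is at a vertex; with two nutrient constraints at most two foods are used. Check each candidate.
sunflower seeds only: max(144/58, 15/2) = 7.5 servings → $6.00.
quinoa only: max(144/47, 15/6) = 3.064 servings → $3.98.
banana only: max(144/18, 15/3) = 8 servings → $1.60.
sunflower seeds + quinoa with both tight: 0.626 servings and 2.291 servings → $3.48.
sunflower seeds + banana with both tight: 1.174 servings and 4.217 servings → $1.78.
quinoa + banana: intersection lies outside the first quadrant.
The minimum over all feasible corners is $1.60.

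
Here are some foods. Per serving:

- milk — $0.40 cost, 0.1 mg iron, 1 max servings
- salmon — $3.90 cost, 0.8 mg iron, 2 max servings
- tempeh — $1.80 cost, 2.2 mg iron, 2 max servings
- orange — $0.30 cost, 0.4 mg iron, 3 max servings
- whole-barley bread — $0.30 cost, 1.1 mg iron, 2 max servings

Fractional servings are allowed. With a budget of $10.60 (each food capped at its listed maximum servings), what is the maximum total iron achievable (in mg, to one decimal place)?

Iron per dollar: whole-barley bread 3.667, orange 1.333, tempeh 1.222, milk 0.25, salmon 0.2051.
Take 2 servings of whole-barley bread: spends $0.60, +2.2 mg iron (running total 2.2 mg).
Take 3 servings of orange: spends $0.90, +1.2 mg iron (running total 3.4 mg).
Take 2 servings of tempeh: spends $3.60, +4.4 mg iron (running total 7.8 mg).
Take 1 serving of milk: spends $0.40, +0.1 mg iron (running total 7.9 mg).
Take 1.308 servings of salmon: spends $5.10, +1.0 mg iron (running total 8.9 mg).
Greedy by best ratio exhausts the cost allowance optimally: 8.9 mg.

8.9 mg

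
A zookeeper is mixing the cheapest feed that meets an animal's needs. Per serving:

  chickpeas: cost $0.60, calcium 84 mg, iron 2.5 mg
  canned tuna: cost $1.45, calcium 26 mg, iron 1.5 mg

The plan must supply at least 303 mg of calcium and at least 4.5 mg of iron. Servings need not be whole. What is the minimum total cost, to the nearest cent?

$2.16

A basic optimal solution has at most two foods positive. Try each food alone and each pair with both targets met exactly.
chickpeas only: max(303/84, 4.5/2.5) = 3.607 servings → $2.16.
canned tuna only: max(303/26, 4.5/1.5) = 11.65 servings → $16.90.
chickpeas + canned tuna with both targets exact would need a negative amount; discard.
The minimum over all feasible corners is $2.16.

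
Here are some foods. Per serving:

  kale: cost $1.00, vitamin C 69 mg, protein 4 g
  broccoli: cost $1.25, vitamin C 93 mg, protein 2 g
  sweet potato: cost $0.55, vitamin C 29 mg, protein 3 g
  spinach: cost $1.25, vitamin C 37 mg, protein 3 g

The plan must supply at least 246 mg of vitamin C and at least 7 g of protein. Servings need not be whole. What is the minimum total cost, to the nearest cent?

Compare the cost at each extreme point of the feasible region.
kale only: max(246/69, 7/4) = 3.565 servings → $3.57.
broccoli only: max(246/93, 7/2) = 3.5 servings → $4.38.
sweet potato only: max(246/29, 7/3) = 8.483 servings → $4.67.
spinach only: max(246/37, 7/3) = 6.649 servings → $8.31.
kale + broccoli with both tight: 0.6795 servings and 2.141 servings → $3.36.
kale + sweet potato: intersection lies outside the first quadrant.
kale + spinach: the both-tight solution has a negative serving — not a feasible corner.
broccoli + sweet potato with both tight: 2.421 servings and 0.7195 servings → $3.42.
broccoli + spinach with both tight: 2.337 servings and 0.7756 servings → $3.89.
sweet potato + spinach: the both-tight solution has a negative serving — not a feasible corner.
So the least-cost plan costs $3.36.

$3.36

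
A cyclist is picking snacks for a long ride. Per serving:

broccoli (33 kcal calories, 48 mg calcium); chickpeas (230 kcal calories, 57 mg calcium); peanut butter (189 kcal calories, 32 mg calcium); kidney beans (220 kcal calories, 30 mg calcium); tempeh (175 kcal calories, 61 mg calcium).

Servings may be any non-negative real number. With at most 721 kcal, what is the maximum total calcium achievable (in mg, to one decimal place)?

1048.7 mg

Calcium per kcal: broccoli 1.455, tempeh 0.3486, chickpeas 0.2478, peanut butter 0.1693, kidney beans 0.1364.
With no serving limits, spend the whole calories allowance on broccoli: 721 kcal / 33 kcal × 48 mg = 1048.7 mg.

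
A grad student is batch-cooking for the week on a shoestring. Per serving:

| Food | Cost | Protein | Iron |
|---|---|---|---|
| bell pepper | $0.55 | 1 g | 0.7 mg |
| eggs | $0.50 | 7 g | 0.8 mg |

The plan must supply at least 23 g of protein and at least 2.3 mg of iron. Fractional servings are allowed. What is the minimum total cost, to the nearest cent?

$1.64

For a min-cost LP with two ≥-constraints, a basic feasible solution has at most two positive variables.
bell pepper only: max(23/1, 2.3/0.7) = 23 servings → $12.65.
eggs only: max(23/7, 2.3/0.8) = 3.286 servings → $1.64.
bell pepper + eggs: the both-tight solution has a negative serving — not a feasible corner.
The minimum over all feasible corners is $1.64.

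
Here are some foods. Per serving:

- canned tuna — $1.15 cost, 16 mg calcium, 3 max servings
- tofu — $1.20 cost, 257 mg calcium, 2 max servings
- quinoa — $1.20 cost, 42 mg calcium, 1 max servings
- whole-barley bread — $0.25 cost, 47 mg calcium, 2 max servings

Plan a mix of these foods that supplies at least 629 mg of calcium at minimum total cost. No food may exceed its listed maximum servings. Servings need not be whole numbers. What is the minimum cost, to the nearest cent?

Cost per mg of calcium: tofu $0.0047, whole-barley bread $0.0053, quinoa $0.0286, canned tuna $0.0719.
Take 2 servings of tofu: +514.0 mg calcium for $2.40 (total $2.40, still need 115.0 mg).
Take 2 servings of whole-barley bread: +94.0 mg calcium for $0.50 (total $2.90, still need 21.0 mg).
Take 0.5 servings of quinoa: +21.0 mg calcium for $0.60 (total $3.50, still need 0.0 mg).
Filling from the cheapest source first is optimal under one linear minimum: $3.50.

$3.50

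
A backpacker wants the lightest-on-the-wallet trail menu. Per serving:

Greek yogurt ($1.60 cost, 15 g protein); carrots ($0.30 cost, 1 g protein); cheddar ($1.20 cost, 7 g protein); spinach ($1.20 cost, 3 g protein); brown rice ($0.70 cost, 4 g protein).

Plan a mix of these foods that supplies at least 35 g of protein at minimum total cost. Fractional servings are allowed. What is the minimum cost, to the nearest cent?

$3.73

Cost per g of protein: Greek yogurt $0.1067, cheddar $0.1714, brown rice $0.1750, carrots $0.3000, spinach $0.4000.
With no serving limits, use only Greek yogurt: 35 g / 15 g = 2.333 servings × $1.60 = $3.73.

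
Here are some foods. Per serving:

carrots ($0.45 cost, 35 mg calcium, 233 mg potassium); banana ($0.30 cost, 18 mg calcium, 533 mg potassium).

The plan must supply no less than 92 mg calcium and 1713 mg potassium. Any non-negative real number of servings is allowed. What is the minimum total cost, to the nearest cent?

$1.37

Minimising a linear cost over {calcium ≥ 92, potassium ≥ 1713, servings ≥ 0} — the optimum is at a vertex, using one or two foods.
carrots only: max(92/35, 1713/233) = 7.352 servings → $3.31.
banana only: max(92/18, 1713/533) = 5.111 servings → $1.53.
carrots + banana with both tight: 1.259 servings and 2.664 servings → $1.37.
The minimum over all feasible corners is $1.37.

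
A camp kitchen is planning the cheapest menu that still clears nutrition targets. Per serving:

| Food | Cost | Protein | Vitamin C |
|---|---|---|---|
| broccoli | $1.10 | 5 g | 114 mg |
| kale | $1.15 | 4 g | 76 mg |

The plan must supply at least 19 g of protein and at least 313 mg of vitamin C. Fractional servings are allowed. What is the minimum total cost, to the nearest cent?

broccoli only: max(19/5, 313/114) = 3.8 servings → $4.18.
kale only: max(19/4, 313/76) = 4.75 servings → $5.46.
broccoli + kale with both targets exact would need a negative amount; discard.
The minimum over all feasible corners is $4.18.

$4.18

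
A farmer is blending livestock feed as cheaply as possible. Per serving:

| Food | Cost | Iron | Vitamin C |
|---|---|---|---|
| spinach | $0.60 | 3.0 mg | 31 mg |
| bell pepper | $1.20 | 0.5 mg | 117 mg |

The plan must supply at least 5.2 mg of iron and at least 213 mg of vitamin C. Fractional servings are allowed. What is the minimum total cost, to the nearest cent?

$2.61

A basic optimal solution has at most two foods positive. Try each food alone and each pair with both targets met exactly.
spinach only: max(5.2/3.0, 213/31) = 6.871 servings → $4.12.
bell pepper only: max(5.2/0.5, 213/117) = 10.4 servings → $12.48.
spinach + bell pepper with both tight: 1.496 servings and 1.424 servings → $2.61.
Cheapest feasible corner: $2.61.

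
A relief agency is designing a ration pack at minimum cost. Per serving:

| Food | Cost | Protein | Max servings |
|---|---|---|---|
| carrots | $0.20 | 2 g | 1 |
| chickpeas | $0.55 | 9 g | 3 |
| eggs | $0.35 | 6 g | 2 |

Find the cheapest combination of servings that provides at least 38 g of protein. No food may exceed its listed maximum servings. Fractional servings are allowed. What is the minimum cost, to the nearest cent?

$2.29

Cost per g of protein: eggs $0.0583, chickpeas $0.0611, carrots $0.1000.
Take 2 servings of eggs: +12.0 g protein for $0.70 (total $0.70, still need 26.0 g).
Take 2.889 servings of chickpeas: +26.0 g protein for $1.59 (total $2.29, still need 0.0 g).
Filling from the cheapest source first is optimal under one linear minimum: $2.29.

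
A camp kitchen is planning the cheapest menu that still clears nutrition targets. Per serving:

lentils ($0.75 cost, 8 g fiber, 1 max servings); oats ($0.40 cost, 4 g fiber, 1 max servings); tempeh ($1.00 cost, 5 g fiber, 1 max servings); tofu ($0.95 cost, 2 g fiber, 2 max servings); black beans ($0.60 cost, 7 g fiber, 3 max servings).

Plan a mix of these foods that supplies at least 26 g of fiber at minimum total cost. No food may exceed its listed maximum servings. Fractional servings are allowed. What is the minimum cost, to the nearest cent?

Cost per g of fiber: black beans $0.0857, lentils $0.0938, oats $0.1000, tempeh $0.2000, tofu $0.4750.
Take 3 servings of black beans: +21.0 g fiber for $1.80 (total $1.80, still need 5.0 g).
Take 0.625 servings of lentils: +5.0 g fiber for $0.47 (total $2.27, still need 0.0 g).
Greedy by cheapest-per-g is optimal for a single linear constraint, so the minimum cost is $2.27.

$2.27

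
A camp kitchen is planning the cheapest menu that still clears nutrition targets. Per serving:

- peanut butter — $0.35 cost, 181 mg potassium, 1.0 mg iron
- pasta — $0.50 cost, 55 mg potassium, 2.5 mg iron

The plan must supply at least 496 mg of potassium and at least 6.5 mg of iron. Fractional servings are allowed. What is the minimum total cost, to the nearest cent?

$1.63

Two binding constraints pin down two serving amounts, so the optimal mix uses at most two foods. The candidates are each food alone (scaled to the tighter of potassium/iron) and each pair with both constraints tight.
peanut butter only: max(496/181, 6.5/1.0) = 6.5 servings → $2.27.
pasta only: max(496/55, 6.5/2.5) = 9.018 servings → $4.51.
peanut butter + pasta with both tight: 2.22 servings and 1.712 servings → $1.63.
Cheapest feasible corner: $1.63.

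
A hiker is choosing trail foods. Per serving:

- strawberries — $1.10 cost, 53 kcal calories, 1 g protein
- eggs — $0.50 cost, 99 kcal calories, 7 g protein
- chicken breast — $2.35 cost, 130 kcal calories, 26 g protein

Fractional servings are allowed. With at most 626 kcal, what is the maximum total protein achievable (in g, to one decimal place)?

125.2 g

Protein per kcal: chicken breast 0.2, eggs 0.07071, strawberries 0.01887.
With no serving limits, spend the whole calories allowance on chicken breast: 626 kcal / 130 kcal × 26 g = 125.2 g.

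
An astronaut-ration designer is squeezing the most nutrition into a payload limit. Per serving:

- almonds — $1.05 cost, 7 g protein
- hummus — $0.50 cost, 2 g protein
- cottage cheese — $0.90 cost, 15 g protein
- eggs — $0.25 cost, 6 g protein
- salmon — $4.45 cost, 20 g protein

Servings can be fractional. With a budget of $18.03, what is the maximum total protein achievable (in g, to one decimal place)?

432.7 g

Protein per dollar: eggs 24, cottage cheese 16.67, almonds 6.667, salmon 4.494, hummus 4.
With no serving limits, spend the whole cost allowance on eggs: $18.03 / $0.25 × 6 g = 432.7 g.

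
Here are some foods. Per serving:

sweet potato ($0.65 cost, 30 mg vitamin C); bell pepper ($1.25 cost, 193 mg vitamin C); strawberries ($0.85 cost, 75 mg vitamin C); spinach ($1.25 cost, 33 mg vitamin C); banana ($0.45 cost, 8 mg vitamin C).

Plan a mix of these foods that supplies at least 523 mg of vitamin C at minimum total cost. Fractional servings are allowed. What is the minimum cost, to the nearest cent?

Cost per mg of vitamin C: bell pepper $0.0065, strawberries $0.0113, sweet potato $0.0217, spinach $0.0379, banana $0.0563.
With no serving limits, use only bell pepper: 523 mg / 193 mg = 2.71 servings × $1.25 = $3.39.

$3.39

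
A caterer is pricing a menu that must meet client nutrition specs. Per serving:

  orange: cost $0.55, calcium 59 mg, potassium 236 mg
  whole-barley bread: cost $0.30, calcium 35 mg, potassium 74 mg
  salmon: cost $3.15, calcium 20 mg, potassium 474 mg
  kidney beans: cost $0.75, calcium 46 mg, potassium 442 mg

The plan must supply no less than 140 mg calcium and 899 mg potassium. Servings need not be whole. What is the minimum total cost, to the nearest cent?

A basic optimal solution has at most two foods positive. Try each food alone and each pair with both targets met exactly.
orange only: max(140/59, 899/236) = 3.809 servings → $2.10.
whole-barley bread only: max(140/35, 899/74) = 12.15 servings → $3.64.
salmon only: max(140/20, 899/474) = 7 servings → $22.05.
kidney beans only: max(140/46, 899/442) = 3.043 servings → $2.28.
orange + whole-barley bread: intersection lies outside the first quadrant.
orange + salmon with both tight: 2.081 servings and 0.8604 servings → $3.85.
orange + kidney beans with both tight: 1.348 servings and 1.314 servings → $1.73.
whole-barley bread + salmon with both tight: 3.202 servings and 1.397 servings → $5.36.
whole-barley bread + kidney beans with both tight: 1.701 servings and 1.749 servings → $1.82.
salmon + kidney beans: intersection lies outside the first quadrant.
So the least-cost plan costs $1.73.

$1.73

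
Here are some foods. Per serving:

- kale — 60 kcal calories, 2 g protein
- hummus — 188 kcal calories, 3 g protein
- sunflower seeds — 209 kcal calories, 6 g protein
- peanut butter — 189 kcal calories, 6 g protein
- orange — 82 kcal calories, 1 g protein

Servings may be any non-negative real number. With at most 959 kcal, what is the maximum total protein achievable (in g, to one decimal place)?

Protein per kcal: kale 0.03333, peanut butter 0.03175, sunflower seeds 0.02871, hummus 0.01596, orange 0.0122.
With no serving limits, spend the whole calories allowance on kale: 959 kcal / 60 kcal × 2 g = 32.0 g.

32.0 g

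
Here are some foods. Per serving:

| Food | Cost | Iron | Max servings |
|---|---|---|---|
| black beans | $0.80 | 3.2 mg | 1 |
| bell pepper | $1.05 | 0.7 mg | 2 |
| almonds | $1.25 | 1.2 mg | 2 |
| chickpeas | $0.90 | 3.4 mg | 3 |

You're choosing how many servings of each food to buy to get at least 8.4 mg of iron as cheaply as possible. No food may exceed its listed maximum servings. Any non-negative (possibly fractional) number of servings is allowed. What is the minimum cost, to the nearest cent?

Cost per mg of iron: black beans $0.2500, chickpeas $0.2647, almonds $1.0417, bell pepper $1.5000.
Take 1 serving of black beans: +3.2 mg iron for $0.80 (total $0.80, still need 5.2 mg).
Take 1.529 servings of chickpeas: +5.2 mg iron for $1.38 (total $2.18, still need 0.0 mg).
Greedy by cheapest-per-mg is optimal for a single linear constraint, so the minimum cost is $2.18.

$2.18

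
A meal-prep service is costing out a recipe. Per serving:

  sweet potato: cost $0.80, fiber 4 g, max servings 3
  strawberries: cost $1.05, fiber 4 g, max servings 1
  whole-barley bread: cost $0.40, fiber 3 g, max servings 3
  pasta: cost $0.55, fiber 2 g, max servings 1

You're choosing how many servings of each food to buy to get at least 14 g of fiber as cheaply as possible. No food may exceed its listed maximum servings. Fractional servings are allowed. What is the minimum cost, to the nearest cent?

$2.20

Cost per g of fiber: whole-barley bread $0.1333, sweet potato $0.2000, strawberries $0.2625, pasta $0.2750.
Take 3 servings of whole-barley bread: +9.0 g fiber for $1.20 (total $1.20, still need 5.0 g).
Take 1.25 servings of sweet potato: +5.0 g fiber for $1.00 (total $2.20, still need 0.0 g).
Filling from the cheapest source first is optimal under one linear minimum: $2.20.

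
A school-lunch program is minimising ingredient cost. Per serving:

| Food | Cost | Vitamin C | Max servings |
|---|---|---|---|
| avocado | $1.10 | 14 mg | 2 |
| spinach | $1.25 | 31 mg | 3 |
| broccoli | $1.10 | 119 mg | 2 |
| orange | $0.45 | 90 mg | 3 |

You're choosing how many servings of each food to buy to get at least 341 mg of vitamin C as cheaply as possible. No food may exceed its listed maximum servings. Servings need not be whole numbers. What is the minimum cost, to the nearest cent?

$2.01

Cost per mg of vitamin C: orange $0.0050, broccoli $0.0092, spinach $0.0403, avocado $0.0786.
Take 3 servings of orange: +270.0 mg vitamin C for $1.35 (total $1.35, still need 71.0 mg).
Take 0.5966 servings of broccoli: +71.0 mg vitamin C for $0.66 (total $2.01, still need 0.0 mg).
Filling from the cheapest source first is optimal under one linear minimum: $2.01.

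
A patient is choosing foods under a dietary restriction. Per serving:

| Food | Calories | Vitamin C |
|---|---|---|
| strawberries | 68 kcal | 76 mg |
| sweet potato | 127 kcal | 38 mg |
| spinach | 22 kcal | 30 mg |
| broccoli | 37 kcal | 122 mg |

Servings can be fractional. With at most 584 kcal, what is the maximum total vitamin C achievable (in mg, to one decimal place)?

Vitamin C per kcal: broccoli 3.297, spinach 1.364, strawberries 1.118, sweet potato 0.2992.
With no serving limits, spend the whole calories allowance on broccoli: 584 kcal / 37 kcal × 122 mg = 1925.6 mg.

1925.6 mg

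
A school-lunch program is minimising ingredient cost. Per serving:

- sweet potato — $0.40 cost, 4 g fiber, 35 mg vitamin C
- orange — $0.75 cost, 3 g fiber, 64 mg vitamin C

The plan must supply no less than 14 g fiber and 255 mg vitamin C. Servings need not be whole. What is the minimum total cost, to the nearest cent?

$2.91

At the optimum either one food covers both requirements or two foods hit both targets exactly; no other combination can be cheaper.
sweet potato only: max(14/4, 255/35) = 7.286 servings → $2.91.
orange only: max(14/3, 255/64) = 4.667 servings → $3.50.
sweet potato + orange with both tight: 0.8675 servings and 3.51 servings → $2.98.
The minimum over all feasible corners is $2.91.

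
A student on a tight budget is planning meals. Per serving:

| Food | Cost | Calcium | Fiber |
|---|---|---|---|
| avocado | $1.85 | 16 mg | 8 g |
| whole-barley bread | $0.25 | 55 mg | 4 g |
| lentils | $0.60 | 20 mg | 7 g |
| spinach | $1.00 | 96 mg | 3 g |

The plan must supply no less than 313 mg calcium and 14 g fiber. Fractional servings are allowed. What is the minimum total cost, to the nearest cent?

Compare the cost at each extreme point of the feasible region.
avocado only: max(313/16, 14/8) = 19.56 servings → $36.19.
whole-barley bread only: max(313/55, 14/4) = 5.691 servings → $1.42.
lentils only: max(313/20, 14/7) = 15.65 servings → $9.39.
spinach only: max(313/96, 14/3) = 4.667 servings → $4.67.
avocado + whole-barley bread with both targets exact would need a negative amount; discard.
avocado + lentils with both targets exact would need a negative amount; discard.
avocado + spinach with both tight: 0.5625 servings and 3.167 servings → $4.21.
whole-barley bread + lentils: intersection lies outside the first quadrant.
whole-barley bread + spinach with both tight: 1.849 servings and 2.201 servings → $2.66.
lentils + spinach with both tight: 0.6618 servings and 3.123 servings → $3.52.
So the least-cost plan costs $1.42.

$1.42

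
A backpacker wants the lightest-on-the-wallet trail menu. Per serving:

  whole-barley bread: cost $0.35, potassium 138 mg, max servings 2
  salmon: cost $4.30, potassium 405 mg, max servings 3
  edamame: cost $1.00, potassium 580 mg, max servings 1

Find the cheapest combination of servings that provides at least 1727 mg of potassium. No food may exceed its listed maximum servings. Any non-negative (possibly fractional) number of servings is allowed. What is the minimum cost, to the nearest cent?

$10.95

Cost per mg of potassium: edamame $0.0017, whole-barley bread $0.0025, salmon $0.0106.
Take 1 serving of edamame: +580.0 mg potassium for $1.00 (total $1.00, still need 1147.0 mg).
Take 2 servings of whole-barley bread: +276.0 mg potassium for $0.70 (total $1.70, still need 871.0 mg).
Take 2.151 servings of salmon: +871.0 mg potassium for $9.25 (total $10.95, still need 0.0 mg).
Greedy by cheapest-per-mg is optimal for a single linear constraint, so the minimum cost is $10.95.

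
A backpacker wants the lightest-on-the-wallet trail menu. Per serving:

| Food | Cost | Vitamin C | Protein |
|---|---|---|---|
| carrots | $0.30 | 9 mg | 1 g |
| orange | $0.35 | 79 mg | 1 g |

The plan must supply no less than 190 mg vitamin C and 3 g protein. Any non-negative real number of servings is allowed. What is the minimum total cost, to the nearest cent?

$1.02

With two linear requirements the optimum uses one or two foods; enumerate the corners.
carrots only: max(190/9, 3/1) = 21.11 servings → $6.33.
orange only: max(190/79, 3/1) = 3 servings → $1.05.
carrots + orange with both tight: 0.6714 servings and 2.329 servings → $1.02.
Cheapest feasible corner: $1.02.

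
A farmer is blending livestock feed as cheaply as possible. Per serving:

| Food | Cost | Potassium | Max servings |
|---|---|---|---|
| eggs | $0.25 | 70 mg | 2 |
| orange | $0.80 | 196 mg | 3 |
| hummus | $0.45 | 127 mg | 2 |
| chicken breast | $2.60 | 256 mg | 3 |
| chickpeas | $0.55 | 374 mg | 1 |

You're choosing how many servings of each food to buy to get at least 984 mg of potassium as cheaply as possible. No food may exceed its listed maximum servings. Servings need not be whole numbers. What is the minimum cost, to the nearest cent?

$2.83

Cost per mg of potassium: chickpeas $0.0015, hummus $0.0035, eggs $0.0036, orange $0.0041, chicken breast $0.0102.
Take 1 serving of chickpeas: +374.0 mg potassium for $0.55 (total $0.55, still need 610.0 mg).
Take 2 servings of hummus: +254.0 mg potassium for $0.90 (total $1.45, still need 356.0 mg).
Take 2 servings of eggs: +140.0 mg potassium for $0.50 (total $1.95, still need 216.0 mg).
Take 1.102 servings of orange: +216.0 mg potassium for $0.88 (total $2.83, still need 0.0 mg).
Greedy by cheapest-per-mg is optimal for a single linear constraint, so the minimum cost is $2.83.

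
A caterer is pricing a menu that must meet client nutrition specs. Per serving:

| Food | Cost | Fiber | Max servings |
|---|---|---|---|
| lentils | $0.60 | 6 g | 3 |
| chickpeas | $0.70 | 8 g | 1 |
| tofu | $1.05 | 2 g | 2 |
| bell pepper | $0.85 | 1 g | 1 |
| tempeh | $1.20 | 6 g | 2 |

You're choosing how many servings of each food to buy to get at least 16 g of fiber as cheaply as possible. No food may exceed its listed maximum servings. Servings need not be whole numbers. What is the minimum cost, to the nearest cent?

Cost per g of fiber: chickpeas $0.0875, lentils $0.1000, tempeh $0.2000, tofu $0.5250, bell pepper $0.8500.
Take 1 serving of chickpeas: +8.0 g fiber for $0.70 (total $0.70, still need 8.0 g).
Take 1.333 servings of lentils: +8.0 g fiber for $0.80 (total $1.50, still need 0.0 g).
Greedy by cheapest-per-g is optimal for a single linear constraint, so the minimum cost is $1.50.

$1.50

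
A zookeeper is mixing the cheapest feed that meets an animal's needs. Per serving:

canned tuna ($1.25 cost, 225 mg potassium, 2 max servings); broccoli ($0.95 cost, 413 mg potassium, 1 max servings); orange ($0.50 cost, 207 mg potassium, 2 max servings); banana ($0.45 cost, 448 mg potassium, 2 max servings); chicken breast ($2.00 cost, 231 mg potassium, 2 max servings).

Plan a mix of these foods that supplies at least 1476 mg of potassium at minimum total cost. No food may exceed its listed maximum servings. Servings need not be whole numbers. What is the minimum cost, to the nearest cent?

Cost per mg of potassium: banana $0.0010, broccoli $0.0023, orange $0.0024, canned tuna $0.0056, chicken breast $0.0087.
Take 2 servings of banana: +896.0 mg potassium for $0.90 (total $0.90, still need 580.0 mg).
Take 1 serving of broccoli: +413.0 mg potassium for $0.95 (total $1.85, still need 167.0 mg).
Take 0.8068 servings of orange: +167.0 mg potassium for $0.40 (total $2.25, still need 0.0 mg).
Filling from the cheapest source first is optimal under one linear minimum: $2.25.

$2.25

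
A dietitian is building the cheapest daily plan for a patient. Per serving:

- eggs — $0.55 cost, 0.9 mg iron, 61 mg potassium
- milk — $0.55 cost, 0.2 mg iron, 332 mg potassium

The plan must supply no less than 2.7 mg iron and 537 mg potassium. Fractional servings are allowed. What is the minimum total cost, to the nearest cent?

A basic optimal solution has at most two foods positive. Try each food alone and each pair with both targets met exactly.
eggs only: max(2.7/0.9, 537/61) = 8.803 servings → $4.84.
milk only: max(2.7/0.2, 537/332) = 13.5 servings → $7.42.
eggs + milk with both tight: 2.753 servings and 1.112 servings → $2.13.
Cheapest feasible corner: $2.13.

$2.13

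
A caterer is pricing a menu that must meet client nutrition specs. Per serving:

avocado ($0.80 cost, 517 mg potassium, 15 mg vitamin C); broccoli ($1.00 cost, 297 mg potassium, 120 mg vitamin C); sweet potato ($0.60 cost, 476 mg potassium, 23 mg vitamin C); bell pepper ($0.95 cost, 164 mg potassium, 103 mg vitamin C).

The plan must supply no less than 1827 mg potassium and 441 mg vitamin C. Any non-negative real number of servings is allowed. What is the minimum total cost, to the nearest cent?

Compare the cost at each extreme point of the feasible region.
avocado only: max(1827/517, 441/15) = 29.4 servings → $23.52.
broccoli only: max(1827/297, 441/120) = 6.152 servings → $6.15.
sweet potato only: max(1827/476, 441/23) = 19.17 servings → $11.50.
bell pepper only: max(1827/164, 441/103) = 11.14 servings → $10.58.
avocado + broccoli with both tight: 1.533 servings and 3.483 servings → $4.71.
avocado + sweet potato: intersection lies outside the first quadrant.
avocado + bell pepper with both tight: 2.281 servings and 3.949 servings → $5.58.
broccoli + sweet potato with both tight: 3.339 servings and 1.755 servings → $4.39.
broccoli + bell pepper with both targets exact would need a negative amount; discard.
sweet potato + bell pepper with both tight: 2.56 servings and 3.71 servings → $5.06.
So the least-cost plan costs $4.39.

$4.39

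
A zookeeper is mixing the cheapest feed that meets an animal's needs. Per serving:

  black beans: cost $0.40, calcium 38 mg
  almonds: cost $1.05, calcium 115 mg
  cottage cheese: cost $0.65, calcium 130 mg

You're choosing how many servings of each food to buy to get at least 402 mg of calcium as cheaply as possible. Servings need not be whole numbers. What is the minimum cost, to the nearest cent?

$2.01

Cost per mg of calcium: cottage cheese $0.0050, almonds $0.0091, black beans $0.0105.
With no serving limits, use only cottage cheese: 402 mg / 130 mg = 3.092 servings × $0.65 = $2.01.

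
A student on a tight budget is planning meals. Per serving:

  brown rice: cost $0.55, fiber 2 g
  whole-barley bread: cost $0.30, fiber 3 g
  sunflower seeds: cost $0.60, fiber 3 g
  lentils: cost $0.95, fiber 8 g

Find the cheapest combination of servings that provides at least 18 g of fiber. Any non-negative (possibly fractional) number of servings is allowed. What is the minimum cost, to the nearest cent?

Cost per g of fiber: whole-barley bread $0.1000, lentils $0.1187, sunflower seeds $0.2000, brown rice $0.2750.
With no serving limits, use only whole-barley bread: 18 g / 3 g = 6 servings × $0.30 = $1.80.

$1.80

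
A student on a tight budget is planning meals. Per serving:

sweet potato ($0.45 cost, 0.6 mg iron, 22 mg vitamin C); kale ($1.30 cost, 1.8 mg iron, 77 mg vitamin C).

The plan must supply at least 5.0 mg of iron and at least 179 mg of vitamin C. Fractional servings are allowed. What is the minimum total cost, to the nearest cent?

$3.61

At the optimum either one food covers both requirements or two foods hit both targets exactly; no other combination can be cheaper.
sweet potato only: max(5.0/0.6, 179/22) = 8.333 servings → $3.75.
kale only: max(5.0/1.8, 179/77) = 2.778 servings → $3.61.
sweet potato + kale: intersection lies outside the first quadrant.
The minimum over all feasible corners is $3.61.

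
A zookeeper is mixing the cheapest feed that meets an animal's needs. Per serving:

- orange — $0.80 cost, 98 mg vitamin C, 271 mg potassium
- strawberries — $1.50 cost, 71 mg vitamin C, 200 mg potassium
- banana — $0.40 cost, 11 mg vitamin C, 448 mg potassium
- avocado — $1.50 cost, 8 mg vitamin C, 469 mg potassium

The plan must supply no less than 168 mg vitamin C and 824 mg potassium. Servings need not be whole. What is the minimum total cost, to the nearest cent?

$1.64

orange only: max(168/98, 824/271) = 3.041 servings → $2.43.
strawberries only: max(168/71, 824/200) = 4.12 servings → $6.18.
banana only: max(168/11, 824/448) = 15.27 servings → $6.11.
avocado only: max(168/8, 824/469) = 21 servings → $31.50.
orange + strawberries: intersection lies outside the first quadrant.
orange + banana with both tight: 1.618 servings and 0.8607 servings → $1.64.
orange + avocado with both tight: 1.649 servings and 0.8043 servings → $2.53.
strawberries + banana with both tight: 2.236 servings and 0.8411 servings → $3.69.
strawberries + avocado with both tight: 2.278 servings and 0.7856 servings → $4.59.
banana + avocado: the both-tight solution has a negative serving — not a feasible corner.
The minimum over all feasible corners is $1.64.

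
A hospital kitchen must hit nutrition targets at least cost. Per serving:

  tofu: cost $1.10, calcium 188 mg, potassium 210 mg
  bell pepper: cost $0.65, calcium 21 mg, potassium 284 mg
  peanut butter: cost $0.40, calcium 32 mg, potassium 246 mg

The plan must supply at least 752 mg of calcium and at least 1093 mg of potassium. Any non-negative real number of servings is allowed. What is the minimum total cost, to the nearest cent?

$4.66

The cheapest plan sits at a corner of the feasible region — with two constraints it uses at most two foods.
tofu only: max(752/188, 1093/210) = 5.205 servings → $5.73.
bell pepper only: max(752/21, 1093/284) = 35.81 servings → $23.28.
peanut butter only: max(752/32, 1093/246) = 23.5 servings → $9.40.
tofu + bell pepper with both tight: 3.892 servings and 0.9711 servings → $4.91.
tofu + peanut butter with both tight: 3.795 servings and 1.203 servings → $4.66.
bell pepper + peanut butter: the both-tight solution has a negative serving — not a feasible corner.
Cheapest feasible corner: $4.66.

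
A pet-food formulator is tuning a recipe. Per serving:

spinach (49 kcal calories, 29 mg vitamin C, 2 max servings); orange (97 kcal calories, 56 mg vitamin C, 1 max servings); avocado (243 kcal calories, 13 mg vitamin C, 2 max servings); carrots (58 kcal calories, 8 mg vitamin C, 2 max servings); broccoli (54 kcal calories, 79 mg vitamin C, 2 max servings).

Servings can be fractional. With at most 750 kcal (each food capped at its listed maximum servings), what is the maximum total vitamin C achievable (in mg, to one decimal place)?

Vitamin C per kcal: broccoli 1.463, spinach 0.5918, orange 0.5773, carrots 0.1379, avocado 0.0535.
Take 2 servings of broccoli: uses 108 kcal, +158.0 mg vitamin C (running total 158.0 mg).
Take 2 servings of spinach: uses 98 kcal, +58.0 mg vitamin C (running total 216.0 mg).
Take 1 serving of orange: uses 97 kcal, +56.0 mg vitamin C (running total 272.0 mg).
Take 2 servings of carrots: uses 116 kcal, +16.0 mg vitamin C (running total 288.0 mg).
Take 1.362 servings of avocado: uses 331 kcal, +17.7 mg vitamin C (running total 305.7 mg).
Greedy by best ratio exhausts the calories allowance optimally: 305.7 mg.

305.7 mg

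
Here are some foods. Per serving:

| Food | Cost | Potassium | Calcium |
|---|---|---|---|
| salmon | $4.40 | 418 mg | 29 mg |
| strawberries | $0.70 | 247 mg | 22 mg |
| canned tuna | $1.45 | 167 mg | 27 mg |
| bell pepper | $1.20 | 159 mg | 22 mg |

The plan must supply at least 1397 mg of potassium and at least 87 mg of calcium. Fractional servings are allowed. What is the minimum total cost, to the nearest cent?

$3.96

salmon only: max(1397/418, 87/29) = 3.342 servings → $14.71.
strawberries only: max(1397/247, 87/22) = 5.656 servings → $3.96.
canned tuna only: max(1397/167, 87/27) = 8.365 servings → $12.13.
bell pepper only: max(1397/159, 87/22) = 8.786 servings → $10.54.
salmon + strawberries: intersection lies outside the first quadrant.
salmon + canned tuna: intersection lies outside the first quadrant.
salmon + bell pepper: intersection lies outside the first quadrant.
strawberries + canned tuna: intersection lies outside the first quadrant.
strawberries + bell pepper: intersection lies outside the first quadrant.
canned tuna + bell pepper: the both-tight solution has a negative serving — not a feasible corner.
So the least-cost plan costs $3.96.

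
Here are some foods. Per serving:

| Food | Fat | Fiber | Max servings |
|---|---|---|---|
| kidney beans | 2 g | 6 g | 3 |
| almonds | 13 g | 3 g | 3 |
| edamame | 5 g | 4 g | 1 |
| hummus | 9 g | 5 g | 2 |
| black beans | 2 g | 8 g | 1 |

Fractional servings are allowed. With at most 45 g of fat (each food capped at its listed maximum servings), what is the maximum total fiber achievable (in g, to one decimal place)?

Fiber per g fat: black beans 4, kidney beans 3, edamame 0.8, hummus 0.5556, almonds 0.2308.
Take 1 serving of black beans: uses 2 g fat, +8.0 g fiber (running total 8.0 g).
Take 3 servings of kidney beans: uses 6 g fat, +18.0 g fiber (running total 26.0 g).
Take 1 serving of edamame: uses 5 g fat, +4.0 g fiber (running total 30.0 g).
Take 2 servings of hummus: uses 18 g fat, +10.0 g fiber (running total 40.0 g).
Take 1.077 servings of almonds: uses 14 g fat, +3.2 g fiber (running total 43.2 g).
Greedy by best ratio exhausts the fat allowance optimally: 43.2 g.

43.2 g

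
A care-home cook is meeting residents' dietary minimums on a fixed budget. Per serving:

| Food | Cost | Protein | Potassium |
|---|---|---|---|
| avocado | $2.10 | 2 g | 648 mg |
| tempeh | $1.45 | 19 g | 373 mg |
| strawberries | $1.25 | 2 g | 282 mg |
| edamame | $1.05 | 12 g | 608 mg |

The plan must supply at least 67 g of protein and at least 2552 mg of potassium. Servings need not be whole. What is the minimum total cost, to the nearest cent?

$5.56

Check every corner: each single food scaled to meet both minima, and each pair solved so both constraints bind.
avocado only: max(67/2, 2552/648) = 33.5 servings → $70.35.
tempeh only: max(67/19, 2552/373) = 6.842 servings → $9.92.
strawberries only: max(67/2, 2552/282) = 33.5 servings → $41.88.
edamame only: max(67/12, 2552/608) = 5.583 servings → $5.86.
avocado + tempeh with both tight: 2.032 servings and 3.312 servings → $9.07.
avocado + strawberries with both targets exact would need a negative amount; discard.
avocado + edamame: the both-tight solution has a negative serving — not a feasible corner.
tempeh + strawberries with both tight: 2.99 servings and 5.095 servings → $10.70.
tempeh + edamame with both tight: 1.429 servings and 3.321 servings → $5.56.
strawberries + edamame with both targets exact would need a negative amount; discard.
So the least-cost plan costs $5.56.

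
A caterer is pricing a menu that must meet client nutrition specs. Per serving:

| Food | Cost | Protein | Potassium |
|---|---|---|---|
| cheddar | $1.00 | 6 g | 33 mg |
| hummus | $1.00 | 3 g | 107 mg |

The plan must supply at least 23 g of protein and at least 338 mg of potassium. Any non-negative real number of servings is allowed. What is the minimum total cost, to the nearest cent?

$5.00

At the optimum either one food covers both requirements or two foods hit both targets exactly; no other combination can be cheaper.
cheddar only: max(23/6, 338/33) = 10.24 servings → $10.24.
hummus only: max(23/3, 338/107) = 7.667 servings → $7.67.
cheddar + hummus with both tight: 2.665 servings and 2.337 servings → $5.00.
So the least-cost plan costs $5.00.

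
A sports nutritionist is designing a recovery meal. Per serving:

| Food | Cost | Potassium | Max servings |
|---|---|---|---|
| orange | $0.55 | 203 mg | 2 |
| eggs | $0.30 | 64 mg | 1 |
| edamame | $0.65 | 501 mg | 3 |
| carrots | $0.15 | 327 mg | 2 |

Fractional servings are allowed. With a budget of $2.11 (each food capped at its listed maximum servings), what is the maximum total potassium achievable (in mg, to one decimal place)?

Potassium per dollar: carrots 2180, edamame 770.8, orange 369.1, eggs 213.3.
Take 2 servings of carrots: spends $0.30, +654.0 mg potassium (running total 654.0 mg).
Take 2.785 servings of edamame: spends $1.81, +1395.1 mg potassium (running total 2049.1 mg).
Filling greedily by potassium-per-dollar is optimal for one linear limit, giving 2049.1 mg.

2049.1 mg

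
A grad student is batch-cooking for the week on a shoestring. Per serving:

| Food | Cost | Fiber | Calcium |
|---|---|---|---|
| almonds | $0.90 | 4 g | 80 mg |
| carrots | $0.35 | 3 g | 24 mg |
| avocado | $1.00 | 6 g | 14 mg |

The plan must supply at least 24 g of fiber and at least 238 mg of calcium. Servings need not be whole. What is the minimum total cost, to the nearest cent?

An LP optimum is at a vertex; with two nutrient constraints at most two foods are used. Check each candidate.
almonds only: max(24/4, 238/80) = 6 servings → $5.40.
carrots only: max(24/3, 238/24) = 9.917 servings → $3.47.
avocado only: max(24/6, 238/14) = 17 servings → $17.00.
almonds + carrots with both tight: 0.9583 servings and 6.722 servings → $3.22.
almonds + avocado with both tight: 2.575 servings and 2.283 servings → $4.60.
carrots + avocado: intersection lies outside the first quadrant.
So the least-cost plan costs $3.22.

$3.22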